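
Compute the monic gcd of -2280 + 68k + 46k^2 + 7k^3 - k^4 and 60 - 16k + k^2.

By polynomial division,
  -k^4 + 7k^3 + 46k^2 + 68k - 2280 = (-k^2 - 9k - 38)(k^2 - 16k + 60) + (0)
The last nonzero remainder k^2 - 16k + 60 is already monic.

60 - 16k + k^2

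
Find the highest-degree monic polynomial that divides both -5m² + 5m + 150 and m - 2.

1

By polynomial division,
  -5m² + 5m + 150 = (-5m - 5)(m - 2) + (140)
  m - 2 = ((1/140)m - 1/70)(140) + (0)
The last nonzero remainder is the constant 140, so the polynomials are coprime and gcd = 1.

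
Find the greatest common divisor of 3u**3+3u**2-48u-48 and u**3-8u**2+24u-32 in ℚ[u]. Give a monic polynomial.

u-4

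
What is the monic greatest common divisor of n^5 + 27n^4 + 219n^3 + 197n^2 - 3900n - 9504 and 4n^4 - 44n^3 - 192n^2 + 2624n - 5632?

Repeated division with remainder:
  n^5 + 27n^4 + 219n^3 + 197n^2 - 3900n - 9504 = ((1/4)n + 19/2)(4n^4 - 44n^3 - 192n^2 + 2624n - 5632) + (685n^3 + 1365n^2 - 27420n + 44000)
  4n^4 - 44n^3 - 192n^2 + 2624n - 5632 = ((4/685)n - 1424/18769)(685n^3 + 1365n^2 - 27420n + 44000) + ((1345344/18769)n^2 + (5381376/18769)n - 43051008/18769)
  685n^3 + 1365n^2 - 27420n + 44000 = ((12856765/1345344)n - 2346125/122304)((1345344/18769)n^2 + (5381376/18769)n - 43051008/18769) + (0)
Last nonzero remainder: (1345344/18769)n^2 + (5381376/18769)n - 43051008/18769. Dividing through by 1345344/18769 gives the monic gcd n^2 + 4n - 32.

n^2 + 4n - 32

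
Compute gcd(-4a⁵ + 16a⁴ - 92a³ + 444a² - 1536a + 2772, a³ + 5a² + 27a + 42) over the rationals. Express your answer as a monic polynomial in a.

a² + 3a + 21

Repeated division with remainder:
  -4a⁵ + 16a⁴ - 92a³ + 444a² - 1536a + 2772 = (-4a² + 36a - 164)(a³ + 5a² + 27a + 42) + (460a² + 1380a + 9660)
  a³ + 5a² + 27a + 42 = ((1/460)a + 1/230)(460a² + 1380a + 9660) + (0)
Last nonzero remainder: 460a² + 1380a + 9660. Dividing through by 460 gives the monic gcd a² + 3a + 21.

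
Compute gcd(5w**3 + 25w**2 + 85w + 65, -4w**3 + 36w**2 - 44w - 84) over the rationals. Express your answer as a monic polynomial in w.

Euclidean algorithm in ℚ[w]:
  5w**3 + 25w**2 + 85w + 65 = (-5/4)(-4w**3 + 36w**2 - 44w - 84) + (70w**2 + 30w - 40)
  -4w**3 + 36w**2 - 44w - 84 = (-(2/35)w + 132/245)(70w**2 + 30w - 40) + (-(3060/49)w - 3060/49)
  70w**2 + 30w - 40 = (-(343/306)w + 98/153)(-(3060/49)w - 3060/49) + (0)
Last nonzero remainder: -(3060/49)w - 3060/49. Dividing through by -3060/49 gives the monic gcd w + 1.

w + 1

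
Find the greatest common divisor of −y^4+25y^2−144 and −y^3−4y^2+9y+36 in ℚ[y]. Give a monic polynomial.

y^3+4y^2−9y−36

Euclidean algorithm in ℚ[y]:
  −y^4+25y^2−144 = (y−4)(−y^3−4y^2+9y+36) + (0)
Last nonzero remainder: −y^3−4y^2+9y+36. Dividing through by −1 gives the monic gcd y^3+4y^2−9y−36.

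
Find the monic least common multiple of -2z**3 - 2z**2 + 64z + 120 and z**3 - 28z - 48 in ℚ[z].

z**4 + 5z**3 - 28z**2 - 188z - 240

Euclidean algorithm in ℚ[z]:
  -2z**3 - 2z**2 + 64z + 120 = (-2)(z**3 - 28z - 48) + (-2z**2 + 8z + 24)
  z**3 - 28z - 48 = (-(1/2)z - 2)(-2z**2 + 8z + 24) + (0)
Last nonzero remainder: -2z**2 + 8z + 24. Dividing through by -2 gives the monic gcd z**2 - 4z - 12.
Then lcm(f, g) = f·g / gcd(f, g); expanding and making the result monic gives the answer.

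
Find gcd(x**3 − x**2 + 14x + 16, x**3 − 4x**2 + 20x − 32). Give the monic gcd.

By polynomial division,
  x**3 − x**2 + 14x + 16 = (x**3 − 4x**2 + 20x − 32) + (3x**2 − 6x + 48)
  x**3 − 4x**2 + 20x − 32 = ((1/3)x − 2/3)(3x**2 − 6x + 48) + (0)
Last nonzero remainder: 3x**2 − 6x + 48. Dividing through by 3 gives the monic gcd x**2 − 2x + 16.

x**2 − 2x + 16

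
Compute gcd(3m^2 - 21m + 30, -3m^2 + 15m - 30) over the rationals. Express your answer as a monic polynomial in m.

1

Euclidean algorithm in ℚ[m]:
  3m^2 - 21m + 30 = (-1)(-3m^2 + 15m - 30) + (-6m)
  -3m^2 + 15m - 30 = ((1/2)m - 5/2)(-6m) + (-30)
  -6m = ((1/5)m)(-30) + (0)
The last nonzero remainder is the constant -30, so the polynomials are coprime and gcd = 1.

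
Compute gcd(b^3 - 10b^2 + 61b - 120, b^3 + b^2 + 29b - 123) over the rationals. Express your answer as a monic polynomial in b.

b - 3

Apply the Euclidean algorithm:
  b^3 - 10b^2 + 61b - 120 = (b^3 + b^2 + 29b - 123) + (-11b^2 + 32b + 3)
  b^3 + b^2 + 29b - 123 = (-(1/11)b - 43/121)(-11b^2 + 32b + 3) + ((4918/121)b - 14754/121)
  -11b^2 + 32b + 3 = (-(1331/4918)b - 121/4918)((4918/121)b - 14754/121) + (0)
Last nonzero remainder: (4918/121)b - 14754/121. Dividing through by 4918/121 gives the monic gcd b - 3.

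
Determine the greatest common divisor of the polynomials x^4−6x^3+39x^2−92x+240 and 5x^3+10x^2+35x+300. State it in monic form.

x^2−2x+15

By polynomial division,
  x^4−6x^3+39x^2−92x+240 = ((1/5)x−8/5)(5x^3+10x^2+35x+300) + (48x^2−96x+720)
  5x^3+10x^2+35x+300 = ((5/48)x+5/12)(48x^2−96x+720) + (0)
Last nonzero remainder: 48x^2−96x+720. Dividing through by 48 gives the monic gcd x^2−2x+15.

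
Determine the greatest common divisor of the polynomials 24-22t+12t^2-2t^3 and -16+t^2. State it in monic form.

Repeated division with remainder:
  -2t^3+12t^2-22t+24 = (-2t+12)(t^2-16) + (-54t+216)
  t^2-16 = (-(1/54)t-2/27)(-54t+216) + (0)
Last nonzero remainder: -54t+216. Dividing through by -54 gives the monic gcd t-4.

-4+t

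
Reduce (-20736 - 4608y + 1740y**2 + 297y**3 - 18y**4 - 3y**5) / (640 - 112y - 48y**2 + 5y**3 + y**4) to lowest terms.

By polynomial division,
  -3y**5 - 18y**4 + 297y**3 + 1740y**2 - 4608y - 20736 = (-3y - 3)(y**4 + 5y**3 - 48y**2 - 112y + 640) + (168y**3 + 1260y**2 - 3024y - 18816)
  y**4 + 5y**3 - 48y**2 - 112y + 640 = ((1/168)y - 5/336)(168y**3 + 1260y**2 - 3024y - 18816) + (-(45/4)y**2 - 45y + 360)
  168y**3 + 1260y**2 - 3024y - 18816 = (-(224/15)y - 784/15)(-(45/4)y**2 - 45y + 360) + (0)
Last nonzero remainder: -(45/4)y**2 - 45y + 360. Dividing through by -45/4 gives the monic gcd y**2 + 4y - 32.
Cancel y**2 + 4y - 32 from numerator and denominator to get the reduced form.

(648 + 225y - 6y**2 - 3y**3)/(-20 + y + y**2)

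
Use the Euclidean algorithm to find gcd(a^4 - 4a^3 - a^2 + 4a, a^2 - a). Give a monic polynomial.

a^2 - a

By polynomial division,
  a^4 - 4a^3 - a^2 + 4a = (a^2 - 3a - 4)(a^2 - a) + (0)
The last nonzero remainder a^2 - a is already monic.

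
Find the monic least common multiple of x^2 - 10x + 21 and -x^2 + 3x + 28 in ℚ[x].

x^3 - 6x^2 - 19x + 84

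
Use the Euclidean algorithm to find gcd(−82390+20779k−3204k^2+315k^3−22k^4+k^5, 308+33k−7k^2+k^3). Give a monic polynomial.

By polynomial division,
  k^5−22k^4+315k^3−3204k^2+20779k−82390 = (k^2−15k+177)(k^3−7k^2+33k+308) + (−1778k^2+19558k−136906)
  k^3−7k^2+33k+308 = (−(1/1778)k−2/889)(−1778k^2+19558k−136906) + (0)
Last nonzero remainder: −1778k^2+19558k−136906. Dividing through by −1778 gives the monic gcd k^2−11k+77.

77−11k+k^2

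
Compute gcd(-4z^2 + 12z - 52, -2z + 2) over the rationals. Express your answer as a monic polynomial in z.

1

Euclidean algorithm in ℚ[z]:
  -4z^2 + 12z - 52 = (2z - 4)(-2z + 2) + (-44)
  -2z + 2 = ((1/22)z - 1/22)(-44) + (0)
The last nonzero remainder is the constant -44, so the polynomials are coprime and gcd = 1.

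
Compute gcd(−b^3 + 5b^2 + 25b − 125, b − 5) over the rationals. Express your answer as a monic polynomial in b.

b − 5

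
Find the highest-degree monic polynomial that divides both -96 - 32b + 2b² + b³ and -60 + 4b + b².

-6 + b

Apply the Euclidean algorithm:
  b³ + 2b² - 32b - 96 = (b - 2)(b² + 4b - 60) + (36b - 216)
  b² + 4b - 60 = ((1/36)b + 5/18)(36b - 216) + (0)
Last nonzero remainder: 36b - 216. Dividing through by 36 gives the monic gcd b - 6.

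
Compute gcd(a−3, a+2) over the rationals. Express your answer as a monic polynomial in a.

Apply the Euclidean algorithm:
  a−3 = (a+2) + (−5)
  a+2 = (−(1/5)a−2/5)(−5) + (0)
The last nonzero remainder is the constant −5, so the polynomials are coprime and gcd = 1.

1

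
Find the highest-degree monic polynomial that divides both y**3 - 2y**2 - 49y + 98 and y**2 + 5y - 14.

y**2 + 5y - 14

Apply the Euclidean algorithm:
  y**3 - 2y**2 - 49y + 98 = (y - 7)(y**2 + 5y - 14) + (0)
The last nonzero remainder y**2 + 5y - 14 is already monic.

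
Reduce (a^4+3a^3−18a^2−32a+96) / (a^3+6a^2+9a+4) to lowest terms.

(a^3−a^2−14a+24)/(a^2+2a+1)

By polynomial division,
  a^4+3a^3−18a^2−32a+96 = (a−3)(a^3+6a^2+9a+4) + (−9a^2−9a+108)
  a^3+6a^2+9a+4 = (−(1/9)a−5/9)(−9a^2−9a+108) + (16a+64)
  −9a^2−9a+108 = (−(9/16)a+27/16)(16a+64) + (0)
Last nonzero remainder: 16a+64. Dividing through by 16 gives the monic gcd a+4.
Cancel a+4 from numerator and denominator to get the reduced form.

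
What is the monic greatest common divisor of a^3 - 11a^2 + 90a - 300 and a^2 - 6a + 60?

Apply the Euclidean algorithm:
  a^3 - 11a^2 + 90a - 300 = (a - 5)(a^2 - 6a + 60) + (0)
The last nonzero remainder a^2 - 6a + 60 is already monic.

a^2 - 6a + 60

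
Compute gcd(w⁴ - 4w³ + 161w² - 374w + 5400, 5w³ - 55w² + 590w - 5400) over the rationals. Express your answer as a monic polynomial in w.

w² - w + 108

Apply the Euclidean algorithm:
  w⁴ - 4w³ + 161w² - 374w + 5400 = ((1/5)w + 7/5)(5w³ - 55w² + 590w - 5400) + (120w² - 120w + 12960)
  5w³ - 55w² + 590w - 5400 = ((1/24)w - 5/12)(120w² - 120w + 12960) + (0)
Last nonzero remainder: 120w² - 120w + 12960. Dividing through by 120 gives the monic gcd w² - w + 108.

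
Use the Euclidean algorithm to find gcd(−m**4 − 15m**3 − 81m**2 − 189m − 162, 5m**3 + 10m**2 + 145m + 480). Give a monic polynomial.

m + 3

Repeated division with remainder:
  −m**4 − 15m**3 − 81m**2 − 189m − 162 = (−(1/5)m − 13/5)(5m**3 + 10m**2 + 145m + 480) + (−26m**2 + 284m + 1086)
  5m**3 + 10m**2 + 145m + 480 = (−(5/26)m − 420/169)(−26m**2 + 284m + 1086) + ((179080/169)m + 537240/169)
  −26m**2 + 284m + 1086 = (−(2197/89540)m + 30589/89540)((179080/169)m + 537240/169) + (0)
Last nonzero remainder: (179080/169)m + 537240/169. Dividing through by 179080/169 gives the monic gcd m + 3.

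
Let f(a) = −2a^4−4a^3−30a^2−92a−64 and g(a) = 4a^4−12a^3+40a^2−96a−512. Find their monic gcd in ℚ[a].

a^3+a^2+14a+32

Apply the Euclidean algorithm:
  −2a^4−4a^3−30a^2−92a−64 = (−1/2)(4a^4−12a^3+40a^2−96a−512) + (−10a^3−10a^2−140a−320)
  4a^4−12a^3+40a^2−96a−512 = (−(2/5)a+8/5)(−10a^3−10a^2−140a−320) + (0)
Last nonzero remainder: −10a^3−10a^2−140a−320. Dividing through by −10 gives the monic gcd a^3+a^2+14a+32.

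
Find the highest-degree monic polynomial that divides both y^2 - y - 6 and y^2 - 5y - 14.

y + 2

By polynomial division,
  y^2 - y - 6 = (y^2 - 5y - 14) + (4y + 8)
  y^2 - 5y - 14 = ((1/4)y - 7/4)(4y + 8) + (0)
Last nonzero remainder: 4y + 8. Dividing through by 4 gives the monic gcd y + 2.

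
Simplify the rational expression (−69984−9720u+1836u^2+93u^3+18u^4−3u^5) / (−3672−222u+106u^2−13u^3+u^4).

Repeated division with remainder:
  −3u^5+18u^4+93u^3+1836u^2−9720u−69984 = (−3u−21)(u^4−13u^3+106u^2−222u−3672) + (138u^3+3396u^2−25398u−147096)
  u^4−13u^3+106u^2−222u−3672 = ((1/138)u−865/3174)(138u^3+3396u^2−25398u−147096) + ((643023/529)u^2−(3215115/529)u−23148828/529)
  138u^3+3396u^2−25398u−147096 = ((24334/214341)u+240166/71447)((643023/529)u^2−(3215115/529)u−23148828/529) + (0)
Last nonzero remainder: (643023/529)u^2−(3215115/529)u−23148828/529. Dividing through by 643023/529 gives the monic gcd u^2−5u−36.
Cancel u^2−5u−36 from numerator and denominator to get the reduced form.

(1944+3u^2−3u^3)/(102−8u+u^2)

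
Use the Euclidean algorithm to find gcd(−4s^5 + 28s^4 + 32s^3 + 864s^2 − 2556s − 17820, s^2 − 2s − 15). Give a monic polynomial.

Repeated division with remainder:
  −4s^5 + 28s^4 + 32s^3 + 864s^2 − 2556s − 17820 = (−4s^3 + 20s^2 + 12s + 1188)(s^2 − 2s − 15) + (0)
The last nonzero remainder s^2 − 2s − 15 is already monic.

s^2 − 2s − 15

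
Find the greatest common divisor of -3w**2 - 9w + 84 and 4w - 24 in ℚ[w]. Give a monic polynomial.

Apply the Euclidean algorithm:
  -3w**2 - 9w + 84 = (-(3/4)w - 27/4)(4w - 24) + (-78)
  4w - 24 = (-(2/39)w + 4/13)(-78) + (0)
The last nonzero remainder is the constant -78, so the polynomials are coprime and gcd = 1.

1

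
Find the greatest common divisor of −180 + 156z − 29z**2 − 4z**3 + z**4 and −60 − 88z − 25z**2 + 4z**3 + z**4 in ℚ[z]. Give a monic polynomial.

−30 + z + z**2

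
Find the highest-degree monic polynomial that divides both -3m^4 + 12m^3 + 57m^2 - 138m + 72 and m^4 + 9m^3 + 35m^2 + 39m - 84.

Repeated division with remainder:
  -3m^4 + 12m^3 + 57m^2 - 138m + 72 = (-3)(m^4 + 9m^3 + 35m^2 + 39m - 84) + (39m^3 + 162m^2 - 21m - 180)
  m^4 + 9m^3 + 35m^2 + 39m - 84 = ((1/39)m + 21/169)(39m^3 + 162m^2 - 21m - 180) + ((2604/169)m^2 + (7812/169)m - 10416/169)
  39m^3 + 162m^2 - 21m - 180 = ((2197/868)m + 2535/868)((2604/169)m^2 + (7812/169)m - 10416/169) + (0)
Last nonzero remainder: (2604/169)m^2 + (7812/169)m - 10416/169. Dividing through by 2604/169 gives the monic gcd m^2 + 3m - 4.

m^2 + 3m - 4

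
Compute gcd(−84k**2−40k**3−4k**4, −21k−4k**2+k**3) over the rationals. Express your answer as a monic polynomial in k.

3k+k**2

Apply the Euclidean algorithm:
  −4k**4−40k**3−84k**2 = (−4k−56)(k**3−4k**2−21k) + (−392k**2−1176k)
  k**3−4k**2−21k = (−(1/392)k+1/56)(−392k**2−1176k) + (0)
Last nonzero remainder: −392k**2−1176k. Dividing through by −392 gives the monic gcd k**2+3k.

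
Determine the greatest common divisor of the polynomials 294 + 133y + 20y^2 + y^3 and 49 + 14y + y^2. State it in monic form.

49 + 14y + y^2

Repeated division with remainder:
  y^3 + 20y^2 + 133y + 294 = (y + 6)(y^2 + 14y + 49) + (0)
The last nonzero remainder y^2 + 14y + 49 is already monic.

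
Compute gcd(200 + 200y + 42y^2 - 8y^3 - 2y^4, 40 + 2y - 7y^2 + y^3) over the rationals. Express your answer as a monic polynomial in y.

-10 - 3y + y^2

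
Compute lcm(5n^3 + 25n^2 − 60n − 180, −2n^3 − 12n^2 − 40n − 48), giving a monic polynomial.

Euclidean algorithm in ℚ[n]:
  5n^3 + 25n^2 − 60n − 180 = (−5/2)(−2n^3 − 12n^2 − 40n − 48) + (−5n^2 − 160n − 300)
  −2n^3 − 12n^2 − 40n − 48 = ((2/5)n − 52/5)(−5n^2 − 160n − 300) + (−1584n − 3168)
  −5n^2 − 160n − 300 = ((5/1584)n + 25/264)(−1584n − 3168) + (0)
Last nonzero remainder: −1584n − 3168. Dividing through by −1584 gives the monic gcd n + 2.
Then lcm(f, g) = f·g / gcd(f, g); expanding and making the result monic gives the answer.

n^5 + 9n^4 + 20n^3 − 24n^2 − 288n − 432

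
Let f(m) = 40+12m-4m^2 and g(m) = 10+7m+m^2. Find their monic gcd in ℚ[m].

2+m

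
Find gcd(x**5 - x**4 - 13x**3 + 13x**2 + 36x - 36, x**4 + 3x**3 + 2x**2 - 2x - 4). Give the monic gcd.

Apply the Euclidean algorithm:
  x**5 - x**4 - 13x**3 + 13x**2 + 36x - 36 = (x - 4)(x**4 + 3x**3 + 2x**2 - 2x - 4) + (-3x**3 + 23x**2 + 32x - 52)
  x**4 + 3x**3 + 2x**2 - 2x - 4 = (-(1/3)x - 32/9)(-3x**3 + 23x**2 + 32x - 52) + ((850/9)x**2 + (850/9)x - 1700/9)
  -3x**3 + 23x**2 + 32x - 52 = (-(27/850)x + 117/425)((850/9)x**2 + (850/9)x - 1700/9) + (0)
Last nonzero remainder: (850/9)x**2 + (850/9)x - 1700/9. Dividing through by 850/9 gives the monic gcd x**2 + x - 2.

x**2 + x - 2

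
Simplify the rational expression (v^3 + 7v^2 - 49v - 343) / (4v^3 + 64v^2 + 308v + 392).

(v - 7)/(4v + 8)

By polynomial division,
  v^3 + 7v^2 - 49v - 343 = (1/4)(4v^3 + 64v^2 + 308v + 392) + (-9v^2 - 126v - 441)
  4v^3 + 64v^2 + 308v + 392 = (-(4/9)v - 8/9)(-9v^2 - 126v - 441) + (0)
Last nonzero remainder: -9v^2 - 126v - 441. Dividing through by -9 gives the monic gcd v^2 + 14v + 49.
Cancel v^2 + 14v + 49 from numerator and denominator to get the reduced form.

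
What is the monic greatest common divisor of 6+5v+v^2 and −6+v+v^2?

Repeated division with remainder:
  v^2+5v+6 = (v^2+v−6) + (4v+12)
  v^2+v−6 = ((1/4)v−1/2)(4v+12) + (0)
Last nonzero remainder: 4v+12. Dividing through by 4 gives the monic gcd v+3.

3+v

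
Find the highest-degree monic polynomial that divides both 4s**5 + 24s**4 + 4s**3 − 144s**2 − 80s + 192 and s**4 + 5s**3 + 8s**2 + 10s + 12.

Euclidean algorithm in ℚ[s]:
  4s**5 + 24s**4 + 4s**3 − 144s**2 − 80s + 192 = (4s + 4)(s**4 + 5s**3 + 8s**2 + 10s + 12) + (−48s**3 − 216s**2 − 168s + 144)
  s**4 + 5s**3 + 8s**2 + 10s + 12 = (−(1/48)s − 1/96)(−48s**3 − 216s**2 − 168s + 144) + ((9/4)s**2 + (45/4)s + 27/2)
  −48s**3 − 216s**2 − 168s + 144 = (−(64/3)s + 32/3)((9/4)s**2 + (45/4)s + 27/2) + (0)
Last nonzero remainder: (9/4)s**2 + (45/4)s + 27/2. Dividing through by 9/4 gives the monic gcd s**2 + 5s + 6.

s**2 + 5s + 6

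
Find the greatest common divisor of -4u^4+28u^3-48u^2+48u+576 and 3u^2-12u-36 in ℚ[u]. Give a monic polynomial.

u^2-4u-12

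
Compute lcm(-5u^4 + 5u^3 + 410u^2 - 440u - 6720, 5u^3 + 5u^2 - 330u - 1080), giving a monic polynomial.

u^6 - 4u^5 - 133u^4 + 388u^3 + 5508u^2 - 8784u - 72576

By polynomial division,
  -5u^4 + 5u^3 + 410u^2 - 440u - 6720 = (-u + 2)(5u^3 + 5u^2 - 330u - 1080) + (70u^2 - 860u - 4560)
  5u^3 + 5u^2 - 330u - 1080 = ((1/14)u + 93/98)(70u^2 - 860u - 4560) + ((39780/49)u + 159120/49)
  70u^2 - 860u - 4560 = ((343/3978)u - 931/663)((39780/49)u + 159120/49) + (0)
Last nonzero remainder: (39780/49)u + 159120/49. Dividing through by 39780/49 gives the monic gcd u + 4.
Then lcm(f, g) = f·g / gcd(f, g); expanding and making the result monic gives the answer.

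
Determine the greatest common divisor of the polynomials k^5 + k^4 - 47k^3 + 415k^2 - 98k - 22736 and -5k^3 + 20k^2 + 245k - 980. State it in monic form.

k^2 - 49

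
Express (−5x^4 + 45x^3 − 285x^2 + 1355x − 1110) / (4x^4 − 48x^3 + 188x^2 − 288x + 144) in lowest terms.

(−5x^2 + 10x − 185)/(4x^2 − 20x + 24)

Apply the Euclidean algorithm:
  −5x^4 + 45x^3 − 285x^2 + 1355x − 1110 = (−5/4)(4x^4 − 48x^3 + 188x^2 − 288x + 144) + (−15x^3 − 50x^2 + 995x − 930)
  4x^4 − 48x^3 + 188x^2 − 288x + 144 = (−(4/15)x + 184/45)(−15x^3 − 50x^2 + 995x − 930) + ((5920/9)x^2 − (41440/9)x + 11840/3)
  −15x^3 − 50x^2 + 995x − 930 = (−(27/1184)x − 279/1184)((5920/9)x^2 − (41440/9)x + 11840/3) + (0)
Last nonzero remainder: (5920/9)x^2 − (41440/9)x + 11840/3. Dividing through by 5920/9 gives the monic gcd x^2 − 7x + 6.
Cancel x^2 − 7x + 6 from numerator and denominator to get the reduced form.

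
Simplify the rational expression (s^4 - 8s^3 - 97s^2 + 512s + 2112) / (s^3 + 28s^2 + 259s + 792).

(s^3 - 16s^2 + 31s + 264)/(s^2 + 20s + 99)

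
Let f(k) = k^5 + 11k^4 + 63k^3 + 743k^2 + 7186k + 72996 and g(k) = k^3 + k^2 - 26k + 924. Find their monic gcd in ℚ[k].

k^3 + k^2 - 26k + 924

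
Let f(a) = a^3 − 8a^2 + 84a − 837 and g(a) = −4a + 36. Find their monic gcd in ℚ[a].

By polynomial division,
  a^3 − 8a^2 + 84a − 837 = (−(1/4)a^2 − (1/4)a − 93/4)(−4a + 36) + (0)
Last nonzero remainder: −4a + 36. Dividing through by −4 gives the monic gcd a − 9.

a − 9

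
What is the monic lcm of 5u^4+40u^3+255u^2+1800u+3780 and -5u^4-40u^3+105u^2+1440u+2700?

u^6+7u^5+13u^4+69u^3-1134u^2-11556u-22680

Apply the Euclidean algorithm:
  5u^4+40u^3+255u^2+1800u+3780 = (-1)(-5u^4-40u^3+105u^2+1440u+2700) + (360u^2+3240u+6480)
  -5u^4-40u^3+105u^2+1440u+2700 = (-(1/72)u^2+(1/72)u+5/12)(360u^2+3240u+6480) + (0)
Last nonzero remainder: 360u^2+3240u+6480. Dividing through by 360 gives the monic gcd u^2+9u+18.
Then lcm(f, g) = f·g / gcd(f, g); expanding and making the result monic gives the answer.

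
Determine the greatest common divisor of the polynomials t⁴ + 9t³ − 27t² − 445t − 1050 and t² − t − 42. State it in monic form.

t² − t − 42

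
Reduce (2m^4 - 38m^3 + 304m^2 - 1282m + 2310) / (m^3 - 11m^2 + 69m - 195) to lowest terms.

Euclidean algorithm in ℚ[m]:
  2m^4 - 38m^3 + 304m^2 - 1282m + 2310 = (2m - 16)(m^3 - 11m^2 + 69m - 195) + (-10m^2 + 212m - 810)
  m^3 - 11m^2 + 69m - 195 = (-(1/10)m - 51/50)(-10m^2 + 212m - 810) + ((5106/25)m - 5106/5)
  -10m^2 + 212m - 810 = (-(125/2553)m + 675/851)((5106/25)m - 5106/5) + (0)
Last nonzero remainder: (5106/25)m - 5106/5. Dividing through by 5106/25 gives the monic gcd m - 5.
Cancel m - 5 from numerator and denominator to get the reduced form.

(2m^3 - 28m^2 + 164m - 462)/(m^2 - 6m + 39)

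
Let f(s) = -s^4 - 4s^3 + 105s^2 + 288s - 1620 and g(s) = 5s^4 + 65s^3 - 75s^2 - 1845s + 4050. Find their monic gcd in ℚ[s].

s^2 + 7s - 30

Apply the Euclidean algorithm:
  -s^4 - 4s^3 + 105s^2 + 288s - 1620 = (-1/5)(5s^4 + 65s^3 - 75s^2 - 1845s + 4050) + (9s^3 + 90s^2 - 81s - 810)
  5s^4 + 65s^3 - 75s^2 - 1845s + 4050 = ((5/9)s + 5/3)(9s^3 + 90s^2 - 81s - 810) + (-180s^2 - 1260s + 5400)
  9s^3 + 90s^2 - 81s - 810 = (-(1/20)s - 3/20)(-180s^2 - 1260s + 5400) + (0)
Last nonzero remainder: -180s^2 - 1260s + 5400. Dividing through by -180 gives the monic gcd s^2 + 7s - 30.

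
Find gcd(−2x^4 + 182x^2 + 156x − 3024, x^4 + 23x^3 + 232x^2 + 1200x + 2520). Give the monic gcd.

x^2 + 13x + 42

By polynomial division,
  −2x^4 + 182x^2 + 156x − 3024 = (−2)(x^4 + 23x^3 + 232x^2 + 1200x + 2520) + (46x^3 + 646x^2 + 2556x + 2016)
  x^4 + 23x^3 + 232x^2 + 1200x + 2520 = ((1/46)x + 103/529)(46x^3 + 646x^2 + 2556x + 2016) + ((26796/529)x^2 + (348348/529)x + 1125432/529)
  46x^3 + 646x^2 + 2556x + 2016 = ((12167/13398)x + 2116/2233)((26796/529)x^2 + (348348/529)x + 1125432/529) + (0)
Last nonzero remainder: (26796/529)x^2 + (348348/529)x + 1125432/529. Dividing through by 26796/529 gives the monic gcd x^2 + 13x + 42.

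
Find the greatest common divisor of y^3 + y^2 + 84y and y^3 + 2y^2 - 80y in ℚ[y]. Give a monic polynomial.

y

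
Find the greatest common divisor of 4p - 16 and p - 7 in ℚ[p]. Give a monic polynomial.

1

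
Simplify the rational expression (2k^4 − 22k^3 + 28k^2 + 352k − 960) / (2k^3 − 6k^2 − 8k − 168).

(k^3 − 5k^2 − 16k + 80)/(k^2 + 3k + 14)

Euclidean algorithm in ℚ[k]:
  2k^4 − 22k^3 + 28k^2 + 352k − 960 = (k − 8)(2k^3 − 6k^2 − 8k − 168) + (−12k^2 + 456k − 2304)
  2k^3 − 6k^2 − 8k − 168 = (−(1/6)k − 35/6)(−12k^2 + 456k − 2304) + (2268k − 13608)
  −12k^2 + 456k − 2304 = (−(1/189)k + 32/189)(2268k − 13608) + (0)
Last nonzero remainder: 2268k − 13608. Dividing through by 2268 gives the monic gcd k − 6.
Cancel k − 6 from numerator and denominator to get the reduced form.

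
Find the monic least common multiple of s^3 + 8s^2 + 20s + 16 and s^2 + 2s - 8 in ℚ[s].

Euclidean algorithm in ℚ[s]:
  s^3 + 8s^2 + 20s + 16 = (s + 6)(s^2 + 2s - 8) + (16s + 64)
  s^2 + 2s - 8 = ((1/16)s - 1/8)(16s + 64) + (0)
Last nonzero remainder: 16s + 64. Dividing through by 16 gives the monic gcd s + 4.
Then lcm(f, g) = f·g / gcd(f, g); expanding and making the result monic gives the answer.

s^4 + 6s^3 + 4s^2 - 24s - 32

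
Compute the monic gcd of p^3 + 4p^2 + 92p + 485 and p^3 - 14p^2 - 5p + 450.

p + 5

Euclidean algorithm in ℚ[p]:
  p^3 + 4p^2 + 92p + 485 = (p^3 - 14p^2 - 5p + 450) + (18p^2 + 97p + 35)
  p^3 - 14p^2 - 5p + 450 = ((1/18)p - 349/324)(18p^2 + 97p + 35) + ((31603/324)p + 158015/324)
  18p^2 + 97p + 35 = ((5832/31603)p + 2268/31603)((31603/324)p + 158015/324) + (0)
Last nonzero remainder: (31603/324)p + 158015/324. Dividing through by 31603/324 gives the monic gcd p + 5.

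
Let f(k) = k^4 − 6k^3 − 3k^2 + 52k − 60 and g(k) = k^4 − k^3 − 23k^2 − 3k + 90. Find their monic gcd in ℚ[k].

Apply the Euclidean algorithm:
  k^4 − 6k^3 − 3k^2 + 52k − 60 = (k^4 − k^3 − 23k^2 − 3k + 90) + (−5k^3 + 20k^2 + 55k − 150)
  k^4 − k^3 − 23k^2 − 3k + 90 = (−(1/5)k − 3/5)(−5k^3 + 20k^2 + 55k − 150) + (0)
Last nonzero remainder: −5k^3 + 20k^2 + 55k − 150. Dividing through by −5 gives the monic gcd k^3 − 4k^2 − 11k + 30.

k^3 − 4k^2 − 11k + 30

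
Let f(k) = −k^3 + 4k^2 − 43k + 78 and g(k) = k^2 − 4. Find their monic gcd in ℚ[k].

Euclidean algorithm in ℚ[k]:
  −k^3 + 4k^2 − 43k + 78 = (−k + 4)(k^2 − 4) + (−47k + 94)
  k^2 − 4 = (−(1/47)k − 2/47)(−47k + 94) + (0)
Last nonzero remainder: −47k + 94. Dividing through by −47 gives the monic gcd k − 2.

k − 2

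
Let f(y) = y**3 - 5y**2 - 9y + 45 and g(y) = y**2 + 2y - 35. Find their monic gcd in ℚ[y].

y - 5

Repeated division with remainder:
  y**3 - 5y**2 - 9y + 45 = (y - 7)(y**2 + 2y - 35) + (40y - 200)
  y**2 + 2y - 35 = ((1/40)y + 7/40)(40y - 200) + (0)
Last nonzero remainder: 40y - 200. Dividing through by 40 gives the monic gcd y - 5.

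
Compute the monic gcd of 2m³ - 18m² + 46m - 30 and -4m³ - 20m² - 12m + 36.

m - 1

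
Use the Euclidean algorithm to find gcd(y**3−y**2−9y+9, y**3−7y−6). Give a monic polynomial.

y−3

Apply the Euclidean algorithm:
  y**3−y**2−9y+9 = (y**3−7y−6) + (−y**2−2y+15)
  y**3−7y−6 = (−y+2)(−y**2−2y+15) + (12y−36)
  −y**2−2y+15 = (−(1/12)y−5/12)(12y−36) + (0)
Last nonzero remainder: 12y−36. Dividing through by 12 gives the monic gcd y−3.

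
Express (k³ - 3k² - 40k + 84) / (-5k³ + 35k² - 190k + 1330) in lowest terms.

Apply the Euclidean algorithm:
  k³ - 3k² - 40k + 84 = (-1/5)(-5k³ + 35k² - 190k + 1330) + (4k² - 78k + 350)
  -5k³ + 35k² - 190k + 1330 = (-(5/4)k - 125/8)(4k² - 78k + 350) + (-(3885/4)k + 27195/4)
  4k² - 78k + 350 = (-(16/3885)k + 40/777)(-(3885/4)k + 27195/4) + (0)
Last nonzero remainder: -(3885/4)k + 27195/4. Dividing through by -3885/4 gives the monic gcd k - 7.
Cancel k - 7 from numerator and denominator to get the reduced form.

(-k² - 4k + 12)/(5k² + 190)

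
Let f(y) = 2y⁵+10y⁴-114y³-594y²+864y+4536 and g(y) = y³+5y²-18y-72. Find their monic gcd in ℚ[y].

y²+9y+18

Euclidean algorithm in ℚ[y]:
  2y⁵+10y⁴-114y³-594y²+864y+4536 = (2y²-78)(y³+5y²-18y-72) + (-60y²-540y-1080)
  y³+5y²-18y-72 = (-(1/60)y+1/15)(-60y²-540y-1080) + (0)
Last nonzero remainder: -60y²-540y-1080. Dividing through by -60 gives the monic gcd y²+9y+18.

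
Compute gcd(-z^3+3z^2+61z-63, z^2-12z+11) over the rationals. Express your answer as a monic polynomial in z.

z-1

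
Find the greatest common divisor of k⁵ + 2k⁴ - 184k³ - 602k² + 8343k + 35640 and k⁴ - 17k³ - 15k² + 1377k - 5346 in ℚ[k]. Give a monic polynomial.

k³ - 11k² - 81k + 891

Euclidean algorithm in ℚ[k]:
  k⁵ + 2k⁴ - 184k³ - 602k² + 8343k + 35640 = (k + 19)(k⁴ - 17k³ - 15k² + 1377k - 5346) + (154k³ - 1694k² - 12474k + 137214)
  k⁴ - 17k³ - 15k² + 1377k - 5346 = ((1/154)k - 3/77)(154k³ - 1694k² - 12474k + 137214) + (0)
Last nonzero remainder: 154k³ - 1694k² - 12474k + 137214. Dividing through by 154 gives the monic gcd k³ - 11k² - 81k + 891.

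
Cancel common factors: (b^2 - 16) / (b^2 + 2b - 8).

Euclidean algorithm in ℚ[b]:
  b^2 - 16 = (b^2 + 2b - 8) + (-2b - 8)
  b^2 + 2b - 8 = (-(1/2)b + 1)(-2b - 8) + (0)
Last nonzero remainder: -2b - 8. Dividing through by -2 gives the monic gcd b + 4.
Cancel b + 4 from numerator and denominator to get the reduced form.

(b - 4)/(b - 2)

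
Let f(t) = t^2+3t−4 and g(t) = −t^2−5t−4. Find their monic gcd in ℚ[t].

t+4

Apply the Euclidean algorithm:
  t^2+3t−4 = (−1)(−t^2−5t−4) + (−2t−8)
  −t^2−5t−4 = ((1/2)t+1/2)(−2t−8) + (0)
Last nonzero remainder: −2t−8. Dividing through by −2 gives the monic gcd t+4.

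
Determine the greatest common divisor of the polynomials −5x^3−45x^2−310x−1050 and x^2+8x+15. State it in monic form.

Repeated division with remainder:
  −5x^3−45x^2−310x−1050 = (−5x−5)(x^2+8x+15) + (−195x−975)
  x^2+8x+15 = (−(1/195)x−1/65)(−195x−975) + (0)
Last nonzero remainder: −195x−975. Dividing through by −195 gives the monic gcd x+5.

x+5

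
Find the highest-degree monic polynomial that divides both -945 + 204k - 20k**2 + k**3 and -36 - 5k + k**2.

Repeated division with remainder:
  k**3 - 20k**2 + 204k - 945 = (k - 15)(k**2 - 5k - 36) + (165k - 1485)
  k**2 - 5k - 36 = ((1/165)k + 4/165)(165k - 1485) + (0)
Last nonzero remainder: 165k - 1485. Dividing through by 165 gives the monic gcd k - 9.

-9 + k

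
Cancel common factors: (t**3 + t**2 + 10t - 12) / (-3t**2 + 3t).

Euclidean algorithm in ℚ[t]:
  t**3 + t**2 + 10t - 12 = (-(1/3)t - 2/3)(-3t**2 + 3t) + (12t - 12)
  -3t**2 + 3t = (-(1/4)t)(12t - 12) + (0)
Last nonzero remainder: 12t - 12. Dividing through by 12 gives the monic gcd t - 1.
Cancel t - 1 from numerator and denominator to get the reduced form.

(-t**2 - 2t - 12)/(3t)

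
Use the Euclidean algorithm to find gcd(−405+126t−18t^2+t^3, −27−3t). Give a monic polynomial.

1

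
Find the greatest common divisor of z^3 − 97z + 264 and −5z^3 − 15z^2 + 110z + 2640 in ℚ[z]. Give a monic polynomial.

Apply the Euclidean algorithm:
  z^3 − 97z + 264 = (−1/5)(−5z^3 − 15z^2 + 110z + 2640) + (−3z^2 − 75z + 792)
  −5z^3 − 15z^2 + 110z + 2640 = ((5/3)z − 110/3)(−3z^2 − 75z + 792) + (−3960z + 31680)
  −3z^2 − 75z + 792 = ((1/1320)z + 1/40)(−3960z + 31680) + (0)
Last nonzero remainder: −3960z + 31680. Dividing through by −3960 gives the monic gcd z − 8.

z − 8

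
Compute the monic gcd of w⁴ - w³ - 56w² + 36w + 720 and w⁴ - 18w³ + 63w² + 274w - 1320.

w³ - 7w² - 14w + 120

Repeated division with remainder:
  w⁴ - w³ - 56w² + 36w + 720 = (w⁴ - 18w³ + 63w² + 274w - 1320) + (17w³ - 119w² - 238w + 2040)
  w⁴ - 18w³ + 63w² + 274w - 1320 = ((1/17)w - 11/17)(17w³ - 119w² - 238w + 2040) + (0)
Last nonzero remainder: 17w³ - 119w² - 238w + 2040. Dividing through by 17 gives the monic gcd w³ - 7w² - 14w + 120.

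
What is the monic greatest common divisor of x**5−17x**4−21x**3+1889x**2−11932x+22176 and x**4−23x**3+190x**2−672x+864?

By polynomial division,
  x**5−17x**4−21x**3+1889x**2−11932x+22176 = (x+6)(x**4−23x**3+190x**2−672x+864) + (−73x**3+1421x**2−8764x+16992)
  x**4−23x**3+190x**2−672x+864 = (−(1/73)x+258/5329)(−73x**3+1421x**2−8764x+16992) + ((6120/5329)x**2−(79560/5329)x+220320/5329)
  −73x**3+1421x**2−8764x+16992 = (−(389017/6120)x+314411/765)((6120/5329)x**2−(79560/5329)x+220320/5329) + (0)
Last nonzero remainder: (6120/5329)x**2−(79560/5329)x+220320/5329. Dividing through by 6120/5329 gives the monic gcd x**2−13x+36.

x**2−13x+36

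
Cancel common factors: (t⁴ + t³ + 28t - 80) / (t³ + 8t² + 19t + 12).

(t³ - 3t² + 12t - 20)/(t² + 4t + 3)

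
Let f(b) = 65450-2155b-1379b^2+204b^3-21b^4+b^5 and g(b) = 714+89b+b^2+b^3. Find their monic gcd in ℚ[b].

119-5b+b^2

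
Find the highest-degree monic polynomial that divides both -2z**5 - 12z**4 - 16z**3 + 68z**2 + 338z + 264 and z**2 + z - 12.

z**2 + z - 12

Euclidean algorithm in ℚ[z]:
  -2z**5 - 12z**4 - 16z**3 + 68z**2 + 338z + 264 = (-2z**3 - 10z**2 - 30z - 22)(z**2 + z - 12) + (0)
The last nonzero remainder z**2 + z - 12 is already monic.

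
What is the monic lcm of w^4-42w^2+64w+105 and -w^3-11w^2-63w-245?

Repeated division with remainder:
  w^4-42w^2+64w+105 = (-w+11)(-w^3-11w^2-63w-245) + (16w^2+512w+2800)
  -w^3-11w^2-63w-245 = (-(1/16)w+21/16)(16w^2+512w+2800) + (-560w-3920)
  16w^2+512w+2800 = (-(1/35)w-5/7)(-560w-3920) + (0)
Last nonzero remainder: -560w-3920. Dividing through by -560 gives the monic gcd w+7.
Then lcm(f, g) = f·g / gcd(f, g); expanding and making the result monic gives the answer.

w^6+4w^5-7w^4-104w^3-1109w^2+2660w+3675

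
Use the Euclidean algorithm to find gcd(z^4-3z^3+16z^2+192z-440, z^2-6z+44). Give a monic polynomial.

Repeated division with remainder:
  z^4-3z^3+16z^2+192z-440 = (z^2+3z-10)(z^2-6z+44) + (0)
The last nonzero remainder z^2-6z+44 is already monic.

z^2-6z+44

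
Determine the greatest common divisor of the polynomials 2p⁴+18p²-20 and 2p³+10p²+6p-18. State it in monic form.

p-1

By polynomial division,
  2p⁴+18p²-20 = (p-5)(2p³+10p²+6p-18) + (62p²+48p-110)
  2p³+10p²+6p-18 = ((1/31)p+131/961)(62p²+48p-110) + ((2888/961)p-2888/961)
  62p²+48p-110 = ((29791/1444)p+52855/1444)((2888/961)p-2888/961) + (0)
Last nonzero remainder: (2888/961)p-2888/961. Dividing through by 2888/961 gives the monic gcd p-1.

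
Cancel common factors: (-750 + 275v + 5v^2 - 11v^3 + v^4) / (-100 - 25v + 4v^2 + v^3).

(30 - 11v + v^2)/(4 + v)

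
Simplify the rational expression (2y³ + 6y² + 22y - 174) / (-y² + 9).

By polynomial division,
  2y³ + 6y² + 22y - 174 = (-2y - 6)(-y² + 9) + (40y - 120)
  -y² + 9 = (-(1/40)y - 3/40)(40y - 120) + (0)
Last nonzero remainder: 40y - 120. Dividing through by 40 gives the monic gcd y - 3.
Cancel y - 3 from numerator and denominator to get the reduced form.

(-2y² - 12y - 58)/(y + 3)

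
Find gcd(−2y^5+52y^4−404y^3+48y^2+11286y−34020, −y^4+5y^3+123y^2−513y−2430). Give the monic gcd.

Repeated division with remainder:
  −2y^5+52y^4−404y^3+48y^2+11286y−34020 = (2y−42)(−y^4+5y^3+123y^2−513y−2430) + (−440y^3+6240y^2−5400y−136080)
  −y^4+5y^3+123y^2−513y−2430 = ((1/440)y+101/4840)(−440y^3+6240y^2−5400y−136080) + ((612/121)y^2−(11016/121)y+49572/121)
  −440y^3+6240y^2−5400y−136080 = (−(13310/153)y−16940/51)((612/121)y^2−(11016/121)y+49572/121) + (0)
Last nonzero remainder: (612/121)y^2−(11016/121)y+49572/121. Dividing through by 612/121 gives the monic gcd y^2−18y+81.

y^2−18y+81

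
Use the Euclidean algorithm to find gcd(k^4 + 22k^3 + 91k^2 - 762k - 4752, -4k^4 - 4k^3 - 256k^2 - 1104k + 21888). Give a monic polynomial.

Apply the Euclidean algorithm:
  k^4 + 22k^3 + 91k^2 - 762k - 4752 = (-1/4)(-4k^4 - 4k^3 - 256k^2 - 1104k + 21888) + (21k^3 + 27k^2 - 1038k + 720)
  -4k^4 - 4k^3 - 256k^2 - 1104k + 21888 = (-(4/21)k + 8/147)(21k^3 + 27k^2 - 1038k + 720) + (-(22304/49)k^2 - (44608/49)k + 1070592/49)
  21k^3 + 27k^2 - 1038k + 720 = (-(1029/22304)k + 735/22304)(-(22304/49)k^2 - (44608/49)k + 1070592/49) + (0)
Last nonzero remainder: -(22304/49)k^2 - (44608/49)k + 1070592/49. Dividing through by -22304/49 gives the monic gcd k^2 + 2k - 48.

k^2 + 2k - 48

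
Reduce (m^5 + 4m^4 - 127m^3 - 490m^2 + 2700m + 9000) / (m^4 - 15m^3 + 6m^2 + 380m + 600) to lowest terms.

Euclidean algorithm in ℚ[m]:
  m^5 + 4m^4 - 127m^3 - 490m^2 + 2700m + 9000 = (m + 19)(m^4 - 15m^3 + 6m^2 + 380m + 600) + (152m^3 - 984m^2 - 5120m - 2400)
  m^4 - 15m^3 + 6m^2 + 380m + 600 = ((1/152)m - 81/1444)(152m^3 - 984m^2 - 5120m - 2400) + (-(5600/361)m^2 + (39200/361)m + 168000/361)
  152m^3 - 984m^2 - 5120m - 2400 = (-(6859/700)m - 361/70)(-(5600/361)m^2 + (39200/361)m + 168000/361) + (0)
Last nonzero remainder: -(5600/361)m^2 + (39200/361)m + 168000/361. Dividing through by -5600/361 gives the monic gcd m^2 - 7m - 30.
Cancel m^2 - 7m - 30 from numerator and denominator to get the reduced form.

(m^3 + 11m^2 - 20m - 300)/(m^2 - 8m - 20)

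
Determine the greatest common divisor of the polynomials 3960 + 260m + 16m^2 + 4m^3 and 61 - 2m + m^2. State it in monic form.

1

By polynomial division,
  4m^3 + 16m^2 + 260m + 3960 = (4m + 24)(m^2 - 2m + 61) + (64m + 2496)
  m^2 - 2m + 61 = ((1/64)m - 41/64)(64m + 2496) + (1660)
  64m + 2496 = ((16/415)m + 624/415)(1660) + (0)
The last nonzero remainder is the constant 1660, so the polynomials are coprime and gcd = 1.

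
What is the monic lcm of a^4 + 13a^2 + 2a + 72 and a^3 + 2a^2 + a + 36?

Repeated division with remainder:
  a^4 + 13a^2 + 2a + 72 = (a - 2)(a^3 + 2a^2 + a + 36) + (16a^2 - 32a + 144)
  a^3 + 2a^2 + a + 36 = ((1/16)a + 1/4)(16a^2 - 32a + 144) + (0)
Last nonzero remainder: 16a^2 - 32a + 144. Dividing through by 16 gives the monic gcd a^2 - 2a + 9.
Then lcm(f, g) = f·g / gcd(f, g); expanding and making the result monic gives the answer.

a^5 + 4a^4 + 13a^3 + 54a^2 + 80a + 288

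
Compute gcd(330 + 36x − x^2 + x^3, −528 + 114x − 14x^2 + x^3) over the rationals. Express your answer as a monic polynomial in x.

Euclidean algorithm in ℚ[x]:
  x^3 − x^2 + 36x + 330 = (x^3 − 14x^2 + 114x − 528) + (13x^2 − 78x + 858)
  x^3 − 14x^2 + 114x − 528 = ((1/13)x − 8/13)(13x^2 − 78x + 858) + (0)
Last nonzero remainder: 13x^2 − 78x + 858. Dividing through by 13 gives the monic gcd x^2 − 6x + 66.

66 − 6x + x^2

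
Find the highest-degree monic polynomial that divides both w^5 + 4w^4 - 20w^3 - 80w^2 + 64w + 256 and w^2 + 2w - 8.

w^2 + 2w - 8

Euclidean algorithm in ℚ[w]:
  w^5 + 4w^4 - 20w^3 - 80w^2 + 64w + 256 = (w^3 + 2w^2 - 16w - 32)(w^2 + 2w - 8) + (0)
The last nonzero remainder w^2 + 2w - 8 is already monic.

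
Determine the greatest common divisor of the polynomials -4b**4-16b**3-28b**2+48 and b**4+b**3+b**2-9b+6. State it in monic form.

By polynomial division,
  -4b**4-16b**3-28b**2+48 = (-4)(b**4+b**3+b**2-9b+6) + (-12b**3-24b**2-36b+72)
  b**4+b**3+b**2-9b+6 = (-(1/12)b+1/12)(-12b**3-24b**2-36b+72) + (0)
Last nonzero remainder: -12b**3-24b**2-36b+72. Dividing through by -12 gives the monic gcd b**3+2b**2+3b-6.

b**3+2b**2+3b-6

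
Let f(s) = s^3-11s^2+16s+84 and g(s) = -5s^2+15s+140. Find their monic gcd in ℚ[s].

Euclidean algorithm in ℚ[s]:
  s^3-11s^2+16s+84 = (-(1/5)s+8/5)(-5s^2+15s+140) + (20s-140)
  -5s^2+15s+140 = (-(1/4)s-1)(20s-140) + (0)
Last nonzero remainder: 20s-140. Dividing through by 20 gives the monic gcd s-7.

s-7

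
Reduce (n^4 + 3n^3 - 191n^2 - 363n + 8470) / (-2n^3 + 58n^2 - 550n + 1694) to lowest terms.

Repeated division with remainder:
  n^4 + 3n^3 - 191n^2 - 363n + 8470 = (-(1/2)n - 16)(-2n^3 + 58n^2 - 550n + 1694) + (462n^2 - 8316n + 35574)
  -2n^3 + 58n^2 - 550n + 1694 = (-(1/231)n + 1/21)(462n^2 - 8316n + 35574) + (0)
Last nonzero remainder: 462n^2 - 8316n + 35574. Dividing through by 462 gives the monic gcd n^2 - 18n + 77.
Cancel n^2 - 18n + 77 from numerator and denominator to get the reduced form.

(-n^2 - 21n - 110)/(2n - 22)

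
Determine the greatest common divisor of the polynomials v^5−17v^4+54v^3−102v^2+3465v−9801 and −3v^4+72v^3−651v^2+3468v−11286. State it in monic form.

Euclidean algorithm in ℚ[v]:
  v^5−17v^4+54v^3−102v^2+3465v−9801 = (−(1/3)v−7/3)(−3v^4+72v^3−651v^2+3468v−11286) + (5v^3−465v^2+7795v−36135)
  −3v^4+72v^3−651v^2+3468v−11286 = (−(3/5)v−207/5)(5v^3−465v^2+7795v−36135) + (−15225v^2+304500v−1507275)
  5v^3−465v^2+7795v−36135 = (−(1/3045)v+73/3045)(−15225v^2+304500v−1507275) + (0)
Last nonzero remainder: −15225v^2+304500v−1507275. Dividing through by −15225 gives the monic gcd v^2−20v+99.

v^2−20v+99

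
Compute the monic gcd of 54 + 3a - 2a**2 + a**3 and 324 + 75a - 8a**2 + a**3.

3 + a

Euclidean algorithm in ℚ[a]:
  a**3 - 2a**2 + 3a + 54 = (a**3 - 8a**2 + 75a + 324) + (6a**2 - 72a - 270)
  a**3 - 8a**2 + 75a + 324 = ((1/6)a + 2/3)(6a**2 - 72a - 270) + (168a + 504)
  6a**2 - 72a - 270 = ((1/28)a - 15/28)(168a + 504) + (0)
Last nonzero remainder: 168a + 504. Dividing through by 168 gives the monic gcd a + 3.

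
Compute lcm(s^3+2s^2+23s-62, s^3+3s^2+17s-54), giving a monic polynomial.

Apply the Euclidean algorithm:
  s^3+2s^2+23s-62 = (s^3+3s^2+17s-54) + (-s^2+6s-8)
  s^3+3s^2+17s-54 = (-s-9)(-s^2+6s-8) + (63s-126)
  -s^2+6s-8 = (-(1/63)s+4/63)(63s-126) + (0)
Last nonzero remainder: 63s-126. Dividing through by 63 gives the monic gcd s-2.
Then lcm(f, g) = f·g / gcd(f, g); expanding and making the result monic gives the answer.

s^5+7s^4+60s^3+107s^2+311s-1674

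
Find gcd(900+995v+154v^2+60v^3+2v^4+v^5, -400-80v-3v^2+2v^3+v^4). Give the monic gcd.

Euclidean algorithm in ℚ[v]:
  v^5+2v^4+60v^3+154v^2+995v+900 = (v)(v^4+2v^3-3v^2-80v-400) + (63v^3+234v^2+1395v+900)
  v^4+2v^3-3v^2-80v-400 = ((1/63)v-4/147)(63v^3+234v^2+1395v+900) + (-(920/49)v^2-(2760/49)v-18400/49)
  63v^3+234v^2+1395v+900 = (-(3087/920)v-441/184)(-(920/49)v^2-(2760/49)v-18400/49) + (0)
Last nonzero remainder: -(920/49)v^2-(2760/49)v-18400/49. Dividing through by -920/49 gives the monic gcd v^2+3v+20.

20+3v+v^2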